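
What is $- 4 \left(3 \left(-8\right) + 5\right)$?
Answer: $76$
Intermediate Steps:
$- 4 \left(3 \left(-8\right) + 5\right) = - 4 \left(-24 + 5\right) = \left(-4\right) \left(-19\right) = 76$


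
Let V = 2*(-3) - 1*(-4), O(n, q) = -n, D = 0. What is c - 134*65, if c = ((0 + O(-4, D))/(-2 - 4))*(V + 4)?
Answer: -26134/3 ≈ -8711.3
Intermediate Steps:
V = -2 (V = -6 + 4 = -2)
c = -4/3 (c = ((0 - 1*(-4))/(-2 - 4))*(-2 + 4) = ((0 + 4)/(-6))*2 = (4*(-⅙))*2 = -⅔*2 = -4/3 ≈ -1.3333)
c - 134*65 = -4/3 - 134*65 = -4/3 - 8710 = -26134/3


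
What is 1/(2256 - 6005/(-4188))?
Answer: 4188/9454133 ≈ 0.00044298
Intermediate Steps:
1/(2256 - 6005/(-4188)) = 1/(2256 - 6005*(-1/4188)) = 1/(2256 + 6005/4188) = 1/(9454133/4188) = 4188/9454133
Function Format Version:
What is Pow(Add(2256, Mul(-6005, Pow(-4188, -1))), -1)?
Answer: Rational(4188, 9454133) ≈ 0.00044298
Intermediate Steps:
Pow(Add(2256, Mul(-6005, Pow(-4188, -1))), -1) = Pow(Add(2256, Mul(-6005, Rational(-1, 4188))), -1) = Pow(Add(2256, Rational(6005, 4188)), -1) = Pow(Rational(9454133, 4188), -1) = Rational(4188, 9454133)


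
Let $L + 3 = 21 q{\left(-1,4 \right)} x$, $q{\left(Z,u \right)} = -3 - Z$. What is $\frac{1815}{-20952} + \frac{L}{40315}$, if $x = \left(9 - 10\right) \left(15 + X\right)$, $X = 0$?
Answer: $- \frac{1819237}{25596360} \approx -0.071074$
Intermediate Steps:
$x = -15$ ($x = \left(9 - 10\right) \left(15 + 0\right) = \left(-1\right) 15 = -15$)
$L = 627$ ($L = -3 + 21 \left(-3 - -1\right) \left(-15\right) = -3 + 21 \left(-3 + 1\right) \left(-15\right) = -3 + 21 \left(-2\right) \left(-15\right) = -3 - -630 = -3 + 630 = 627$)
$\frac{1815}{-20952} + \frac{L}{40315} = \frac{1815}{-20952} + \frac{627}{40315} = 1815 \left(- \frac{1}{20952}\right) + 627 \cdot \frac{1}{40315} = - \frac{605}{6984} + \frac{57}{3665} = - \frac{1819237}{25596360}$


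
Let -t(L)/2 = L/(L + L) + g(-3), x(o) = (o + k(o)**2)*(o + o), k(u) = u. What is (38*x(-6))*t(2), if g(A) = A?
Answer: -68400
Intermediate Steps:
x(o) = 2*o*(o + o**2) (x(o) = (o + o**2)*(o + o) = (o + o**2)*(2*o) = 2*o*(o + o**2))
t(L) = 5 (t(L) = -2*(L/(L + L) - 3) = -2*(L/((2*L)) - 3) = -2*((1/(2*L))*L - 3) = -2*(1/2 - 3) = -2*(-5/2) = 5)
(38*x(-6))*t(2) = (38*(2*(-6)**2*(1 - 6)))*5 = (38*(2*36*(-5)))*5 = (38*(-360))*5 = -13680*5 = -68400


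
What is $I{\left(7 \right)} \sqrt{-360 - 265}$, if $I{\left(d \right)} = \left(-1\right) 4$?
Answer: $- 100 i \approx - 100.0 i$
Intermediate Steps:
$I{\left(d \right)} = -4$
$I{\left(7 \right)} \sqrt{-360 - 265} = - 4 \sqrt{-360 - 265} = - 4 \sqrt{-625} = - 4 \cdot 25 i = - 100 i$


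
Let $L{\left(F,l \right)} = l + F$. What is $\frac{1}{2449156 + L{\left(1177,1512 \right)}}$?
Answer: $\frac{1}{2451845} \approx 4.0786 \cdot 10^{-7}$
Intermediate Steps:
$L{\left(F,l \right)} = F + l$
$\frac{1}{2449156 + L{\left(1177,1512 \right)}} = \frac{1}{2449156 + \left(1177 + 1512\right)} = \frac{1}{2449156 + 2689} = \frac{1}{2451845}$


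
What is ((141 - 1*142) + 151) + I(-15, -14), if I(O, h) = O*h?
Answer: 360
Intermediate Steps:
((141 - 1*142) + 151) + I(-15, -14) = ((141 - 1*142) + 151) - 15*(-14) = ((141 - 142) + 151) + 210 = (-1 + 151) + 210 = 150 + 210 = 360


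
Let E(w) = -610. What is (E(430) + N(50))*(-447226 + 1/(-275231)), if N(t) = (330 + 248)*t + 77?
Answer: -3491707056324969/275231 ≈ -1.2686e+10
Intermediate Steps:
N(t) = 77 + 578*t (N(t) = 578*t + 77 = 77 + 578*t)
(E(430) + N(50))*(-447226 + 1/(-275231)) = (-610 + (77 + 578*50))*(-447226 + 1/(-275231)) = (-610 + (77 + 28900))*(-447226 - 1/275231) = (-610 + 28977)*(-123090459207/275231) = 28367*(-123090459207/275231) = -3491707056324969/275231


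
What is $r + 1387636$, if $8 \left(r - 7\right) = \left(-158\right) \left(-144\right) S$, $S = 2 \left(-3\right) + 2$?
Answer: $1376267$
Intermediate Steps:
$S = -4$ ($S = -6 + 2 = -4$)
$r = -11369$ ($r = 7 + \frac{\left(-158\right) \left(-144\right) \left(-4\right)}{8} = 7 + \frac{22752 \left(-4\right)}{8} = 7 + \frac{1}{8} \left(-91008\right) = 7 - 11376 = -11369$)
$r + 1387636 = -11369 + 1387636 = 1376267$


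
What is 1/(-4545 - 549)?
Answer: -1/5094 ≈ -0.00019631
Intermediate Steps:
1/(-4545 - 549) = 1/(-5094) = -1/5094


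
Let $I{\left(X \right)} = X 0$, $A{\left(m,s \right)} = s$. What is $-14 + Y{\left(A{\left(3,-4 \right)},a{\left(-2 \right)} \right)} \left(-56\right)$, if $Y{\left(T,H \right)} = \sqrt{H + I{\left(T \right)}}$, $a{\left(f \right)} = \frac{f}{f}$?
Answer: $-70$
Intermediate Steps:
$I{\left(X \right)} = 0$
$a{\left(f \right)} = 1$
$Y{\left(T,H \right)} = \sqrt{H}$ ($Y{\left(T,H \right)} = \sqrt{H + 0} = \sqrt{H}$)
$-14 + Y{\left(A{\left(3,-4 \right)},a{\left(-2 \right)} \right)} \left(-56\right) = -14 + \sqrt{1} \left(-56\right) = -14 + 1 \left(-56\right) = -14 - 56 = -70$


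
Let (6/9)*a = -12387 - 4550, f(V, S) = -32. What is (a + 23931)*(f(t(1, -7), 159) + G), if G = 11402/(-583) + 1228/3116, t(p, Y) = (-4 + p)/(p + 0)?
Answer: 68523556749/908314 ≈ 75440.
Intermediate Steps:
t(p, Y) = (-4 + p)/p
G = -8703177/454157 (G = 11402*(-1/583) + 1228*(1/3116) = -11402/583 + 307/779 = -8703177/454157 ≈ -19.163)
a = -50811/2 (a = 3*(-12387 - 4550)/2 = (3/2)*(-16937) = -50811/2 ≈ -25406.)
(a + 23931)*(f(t(1, -7), 159) + G) = (-50811/2 + 23931)*(-32 - 8703177/454157) = -2949/2*(-23236201/454157) = 68523556749/908314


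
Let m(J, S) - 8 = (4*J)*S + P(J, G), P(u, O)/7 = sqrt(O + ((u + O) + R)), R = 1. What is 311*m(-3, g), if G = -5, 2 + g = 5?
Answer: -8708 + 4354*I*sqrt(3) ≈ -8708.0 + 7541.4*I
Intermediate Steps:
g = 3 (g = -2 + 5 = 3)
P(u, O) = 7*sqrt(1 + u + 2*O) (P(u, O) = 7*sqrt(O + ((u + O) + 1)) = 7*sqrt(O + ((O + u) + 1)) = 7*sqrt(O + (1 + O + u)) = 7*sqrt(1 + u + 2*O))
m(J, S) = 8 + 7*sqrt(-9 + J) + 4*J*S (m(J, S) = 8 + ((4*J)*S + 7*sqrt(1 + J + 2*(-5))) = 8 + (4*J*S + 7*sqrt(1 + J - 10)) = 8 + (4*J*S + 7*sqrt(-9 + J)) = 8 + (7*sqrt(-9 + J) + 4*J*S) = 8 + 7*sqrt(-9 + J) + 4*J*S)
311*m(-3, g) = 311*(8 + 7*sqrt(-9 - 3) + 4*(-3)*3) = 311*(8 + 7*sqrt(-12) - 36) = 311*(8 + 7*(2*I*sqrt(3)) - 36) = 311*(8 + 14*I*sqrt(3) - 36) = 311*(-28 + 14*I*sqrt(3)) = -8708 + 4354*I*sqrt(3)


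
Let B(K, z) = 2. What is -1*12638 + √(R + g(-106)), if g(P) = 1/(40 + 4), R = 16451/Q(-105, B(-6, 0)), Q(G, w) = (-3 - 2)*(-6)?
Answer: -12638 + √59719605/330 ≈ -12615.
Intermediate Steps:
Q(G, w) = 30 (Q(G, w) = -5*(-6) = 30)
R = 16451/30 ≈ 548.37
g(P) = 1/44
-1*12638 + √(R + g(-106)) = -1*12638 + √(16451/30 + 1/44) = -12638 + √(361937/660) = -12638 + √59719605/330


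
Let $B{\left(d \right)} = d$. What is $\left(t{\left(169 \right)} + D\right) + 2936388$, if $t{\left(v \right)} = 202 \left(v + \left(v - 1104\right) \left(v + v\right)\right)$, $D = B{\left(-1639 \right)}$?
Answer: $-60869173$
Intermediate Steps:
$D = -1639$
$t{\left(v \right)} = 202 v + 404 v \left(-1104 + v\right)$ ($t{\left(v \right)} = 202 \left(v + \left(-1104 + v\right) 2 v\right) = 202 \left(v + 2 v \left(-1104 + v\right)\right) = 202 v + 404 v \left(-1104 + v\right)$)
$\left(t{\left(169 \right)} + D\right) + 2936388 = \left(202 \cdot 169 \left(-2207 + 2 \cdot 169\right) - 1639\right) + 2936388 = \left(202 \cdot 169 \left(-2207 + 338\right) - 1639\right) + 2936388 = \left(202 \cdot 169 \left(-1869\right) - 1639\right) + 2936388 = \left(-63803922 - 1639\right) + 2936388 = -63805561 + 2936388 = -60869173$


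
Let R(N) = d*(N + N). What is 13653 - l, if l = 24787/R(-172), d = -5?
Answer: 23458373/1720 ≈ 13639.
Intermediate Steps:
R(N) = -10*N (R(N) = -5*(N + N) = -10*N)
l = 24787/1720 (l = 24787/((-10*(-172))) = 24787/1720 ≈ 14.411)
13653 - l = 13653 - 1*24787/1720 = 13653 - 24787/1720 = 23458373/1720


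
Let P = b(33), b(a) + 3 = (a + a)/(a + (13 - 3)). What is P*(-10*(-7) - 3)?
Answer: -4221/43 ≈ -98.163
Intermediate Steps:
b(a) = -3 + 2*a/(10 + a) (b(a) = -3 + (a + a)/(a + (13 - 3)) = -3 + (2*a)/(a + 10) = -3 + (2*a)/(10 + a) = -3 + 2*a/(10 + a))
P = -63/43 (P = (-30 - 1*33)/(10 + 33) = (-30 - 33)/43 = (1/43)*(-63) = -63/43 ≈ -1.4651)
P*(-10*(-7) - 3) = -63*(-10*(-7) - 3)/43 = -63*(70 - 3)/43 = -63/43*67 = -4221/43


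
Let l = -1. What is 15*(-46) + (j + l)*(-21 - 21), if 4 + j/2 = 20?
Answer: -1992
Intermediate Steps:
j = 32 (j = -8 + 2*20 = -8 + 40 = 32)
15*(-46) + (j + l)*(-21 - 21) = 15*(-46) + (32 - 1)*(-21 - 21) = -690 + 31*(-42) = -690 - 1302 = -1992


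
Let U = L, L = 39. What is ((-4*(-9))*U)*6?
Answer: 8424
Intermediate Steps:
U = 39
((-4*(-9))*U)*6 = (-4*(-9)*39)*6 = (36*39)*6 = 1404*6 = 8424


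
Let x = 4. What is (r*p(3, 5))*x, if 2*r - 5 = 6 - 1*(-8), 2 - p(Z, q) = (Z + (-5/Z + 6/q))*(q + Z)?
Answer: -10412/15 ≈ -694.13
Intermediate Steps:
p(Z, q) = 2 - (Z + q)*(Z - 5/Z + 6/q) (p(Z, q) = 2 - (Z + (-5/Z + 6/q))*(q + Z) = 2 - (Z - 5/Z + 6/q)*(Z + q) = 2 - (Z + q)*(Z - 5/Z + 6/q))
r = 19/2 (r = 5/2 + (6 - 1*(-8))/2 = 5/2 + (6 + 8)/2 = 5/2 + (½)*14 = 5/2 + 7 = 19/2 ≈ 9.5000)
(r*p(3, 5))*x = (19*(1 - 1*3² - 1*3*5 - 6*3/5 + 5*5/3)/2)*4 = (19*(1 - 1*9 - 15 - 6*3*⅕ + 5*5*(⅓))/2)*4 = (19*(1 - 9 - 15 - 18/5 + 25/3)/2)*4 = ((19/2)*(-274/15))*4 = -2603/15*4 = -10412/15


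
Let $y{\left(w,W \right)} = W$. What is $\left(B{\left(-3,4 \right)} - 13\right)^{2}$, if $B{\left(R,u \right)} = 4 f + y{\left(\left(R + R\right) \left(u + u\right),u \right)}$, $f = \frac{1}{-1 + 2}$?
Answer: $25$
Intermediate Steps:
$f = 1$ ($f = 1^{-1} = 1$)
$B{\left(R,u \right)} = 4 + u$ ($B{\left(R,u \right)} = 4 \cdot 1 + u = 4 + u$)
$\left(B{\left(-3,4 \right)} - 13\right)^{2} = \left(\left(4 + 4\right) - 13\right)^{2} = \left(8 - 13\right)^{2} = \left(-5\right)^{2} = 25$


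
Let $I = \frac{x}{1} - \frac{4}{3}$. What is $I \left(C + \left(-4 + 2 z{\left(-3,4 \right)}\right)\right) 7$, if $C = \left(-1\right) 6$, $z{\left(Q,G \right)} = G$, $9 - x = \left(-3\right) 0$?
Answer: $- \frac{322}{3} \approx -107.33$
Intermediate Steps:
$x = 9$ ($x = 9 - \left(-3\right) 0 = 9 - 0 = 9 + 0 = 9$)
$I = \frac{23}{3}$ ($I = \frac{9}{1} - \frac{4}{3} = 9 \cdot 1 - \frac{4}{3} = 9 - \frac{4}{3} = \frac{23}{3} \approx 7.6667$)
$C = -6$
$I \left(C + \left(-4 + 2 z{\left(-3,4 \right)}\right)\right) 7 = \frac{23 \left(-6 + \left(-4 + 2 \cdot 4\right)\right)}{3} \cdot 7 = \frac{23 \left(-6 + \left(-4 + 8\right)\right)}{3} \cdot 7 = \frac{23 \left(-6 + 4\right)}{3} \cdot 7 = \frac{23}{3} \left(-2\right) 7 = \left(- \frac{46}{3}\right) 7 = - \frac{322}{3}$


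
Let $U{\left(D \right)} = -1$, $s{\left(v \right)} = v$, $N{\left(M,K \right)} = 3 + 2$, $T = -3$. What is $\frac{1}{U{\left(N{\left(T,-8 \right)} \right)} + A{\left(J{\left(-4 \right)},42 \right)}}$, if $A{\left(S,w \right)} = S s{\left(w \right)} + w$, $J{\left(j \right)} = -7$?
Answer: $- \frac{1}{253} \approx -0.0039526$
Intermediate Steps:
$N{\left(M,K \right)} = 5$
$A{\left(S,w \right)} = w + S w$ ($A{\left(S,w \right)} = S w + w = w + S w$)
$\frac{1}{U{\left(N{\left(T,-8 \right)} \right)} + A{\left(J{\left(-4 \right)},42 \right)}} = \frac{1}{-1 + 42 \left(1 - 7\right)} = \frac{1}{-1 + 42 \left(-6\right)} = \frac{1}{-1 - 252} = \frac{1}{-253} = - \frac{1}{253}$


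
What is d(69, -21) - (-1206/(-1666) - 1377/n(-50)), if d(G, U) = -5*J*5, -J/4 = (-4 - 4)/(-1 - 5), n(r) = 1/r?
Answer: -171724759/2499 ≈ -68717.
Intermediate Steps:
J = -16/3 (J = -4*(-4 - 4)/(-1 - 5) = -(-32)/(-6) = -(-32)*(-1)/6 = -4*4/3 = -16/3 ≈ -5.3333)
d(G, U) = 400/3 (d(G, U) = -5*(-16/3)*5 = (80/3)*5 = 400/3)
d(69, -21) - (-1206/(-1666) - 1377/n(-50)) = 400/3 - (-1206/(-1666) - 1377/(1/(-50))) = 400/3 - (-1206*(-1/1666) - 1377/(-1/50)) = 400/3 - (603/833 - 1377*(-50)) = 400/3 - (603/833 + 68850) = 400/3 - 1*57352653/833 = 400/3 - 57352653/833 = -171724759/2499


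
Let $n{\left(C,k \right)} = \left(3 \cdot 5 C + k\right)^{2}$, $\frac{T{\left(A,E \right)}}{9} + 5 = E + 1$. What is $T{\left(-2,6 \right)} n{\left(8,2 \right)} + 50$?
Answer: $267962$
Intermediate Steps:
$T{\left(A,E \right)} = -36 + 9 E$ ($T{\left(A,E \right)} = -45 + 9 \left(E + 1\right) = -45 + 9 \left(1 + E\right) = -45 + \left(9 + 9 E\right) = -36 + 9 E$)
$n{\left(C,k \right)} = \left(k + 15 C\right)^{2}$ ($n{\left(C,k \right)} = \left(15 C + k\right)^{2} = \left(k + 15 C\right)^{2}$)
$T{\left(-2,6 \right)} n{\left(8,2 \right)} + 50 = \left(-36 + 9 \cdot 6\right) \left(2 + 15 \cdot 8\right)^{2} + 50 = \left(-36 + 54\right) \left(2 + 120\right)^{2} + 50 = 18 \cdot 122^{2} + 50 = 18 \cdot 14884 + 50 = 267912 + 50 = 267962$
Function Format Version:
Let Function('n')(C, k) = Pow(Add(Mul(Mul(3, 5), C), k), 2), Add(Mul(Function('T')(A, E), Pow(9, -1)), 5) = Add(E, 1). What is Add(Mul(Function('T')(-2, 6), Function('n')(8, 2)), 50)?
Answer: 267962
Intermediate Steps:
Function('T')(A, E) = Add(-36, Mul(9, E)) (Function('T')(A, E) = Add(-45, Mul(9, Add(E, 1))) = Add(-45, Mul(9, Add(1, E))) = Add(-45, Add(9, Mul(9, E))) = Add(-36, Mul(9, E)))
Function('n')(C, k) = Pow(Add(k, Mul(15, C)), 2) (Function('n')(C, k) = Pow(Add(Mul(15, C), k), 2) = Pow(Add(k, Mul(15, C)), 2))
Add(Mul(Function('T')(-2, 6), Function('n')(8, 2)), 50) = Add(Mul(Add(-36, Mul(9, 6)), Pow(Add(2, Mul(15, 8)), 2)), 50) = Add(Mul(Add(-36, 54), Pow(Add(2, 120), 2)), 50) = Add(Mul(18, Pow(122, 2)), 50) = Add(Mul(18, 14884), 50) = Add(267912, 50) = 267962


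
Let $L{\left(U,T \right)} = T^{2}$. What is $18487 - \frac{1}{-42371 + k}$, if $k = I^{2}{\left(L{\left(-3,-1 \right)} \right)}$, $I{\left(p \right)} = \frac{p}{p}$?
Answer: $\frac{783294191}{42370} \approx 18487.0$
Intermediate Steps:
$I{\left(p \right)} = 1$
$k = 1$ ($k = 1^{2} = 1$)
$18487 - \frac{1}{-42371 + k} = 18487 - \frac{1}{-42371 + 1} = 18487 - \frac{1}{-42370} = 18487 - - \frac{1}{42370} = 18487 + \frac{1}{42370} = \frac{783294191}{42370}$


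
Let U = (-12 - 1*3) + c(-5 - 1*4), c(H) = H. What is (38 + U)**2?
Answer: 196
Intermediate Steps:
U = -24 (U = (-12 - 1*3) + (-5 - 1*4) = (-12 - 3) + (-5 - 4) = -15 - 9 = -24)
(38 + U)**2 = (38 - 24)**2 = 14**2 = 196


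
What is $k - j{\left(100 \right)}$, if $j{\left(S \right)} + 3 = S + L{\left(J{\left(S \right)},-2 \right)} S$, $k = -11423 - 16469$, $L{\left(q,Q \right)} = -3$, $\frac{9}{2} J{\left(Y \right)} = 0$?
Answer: $-27689$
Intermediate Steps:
$J{\left(Y \right)} = 0$ ($J{\left(Y \right)} = \frac{2}{9} \cdot 0 = 0$)
$k = -27892$ ($k = -11423 - 16469 = -27892$)
$j{\left(S \right)} = -3 - 2 S$ ($j{\left(S \right)} = -3 + \left(S - 3 S\right) = -3 - 2 S$)
$k - j{\left(100 \right)} = -27892 - \left(-3 - 200\right) = -27892 - -203 = -27892 + 203 = -27689$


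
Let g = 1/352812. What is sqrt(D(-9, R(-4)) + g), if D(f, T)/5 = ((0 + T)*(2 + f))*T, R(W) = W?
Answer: I*sqrt(17426682939957)/176406 ≈ 23.664*I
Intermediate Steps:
D(f, T) = 5*T**2*(2 + f) (D(f, T) = 5*(((0 + T)*(2 + f))*T) = 5*((T*(2 + f))*T) = 5*(T**2*(2 + f)) = 5*T**2*(2 + f))
g = 1/352812 ≈ 2.8344e-6
sqrt(D(-9, R(-4)) + g) = sqrt(5*(-4)**2*(2 - 9) + 1/352812) = sqrt(5*16*(-7) + 1/352812) = sqrt(-560 + 1/352812) = sqrt(-197574719/352812) = I*sqrt(17426682939957)/176406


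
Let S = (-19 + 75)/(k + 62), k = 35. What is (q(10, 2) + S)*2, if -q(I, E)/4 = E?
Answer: -1440/97 ≈ -14.845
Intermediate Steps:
q(I, E) = -4*E
S = 56/97 (S = (-19 + 75)/(35 + 62) = 56/97 ≈ 0.57732)
(q(10, 2) + S)*2 = (-4*2 + 56/97)*2 = (-8 + 56/97)*2 = -720/97*2 = -1440/97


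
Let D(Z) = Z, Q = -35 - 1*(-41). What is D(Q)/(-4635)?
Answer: -2/1545 ≈ -0.0012945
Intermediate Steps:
Q = 6 (Q = -35 + 41 = 6)
D(Q)/(-4635) = 6/(-4635) = 6*(-1/4635) = -2/1545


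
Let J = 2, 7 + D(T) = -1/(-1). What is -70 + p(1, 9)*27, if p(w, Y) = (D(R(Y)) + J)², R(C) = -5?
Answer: 362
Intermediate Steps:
D(T) = -6 (D(T) = -7 - 1/(-1) = -7 - 1*(-1) = -7 + 1 = -6)
p(w, Y) = 16 (p(w, Y) = (-6 + 2)² = (-4)² = 16)
-70 + p(1, 9)*27 = -70 + 16*27 = -70 + 432 = 362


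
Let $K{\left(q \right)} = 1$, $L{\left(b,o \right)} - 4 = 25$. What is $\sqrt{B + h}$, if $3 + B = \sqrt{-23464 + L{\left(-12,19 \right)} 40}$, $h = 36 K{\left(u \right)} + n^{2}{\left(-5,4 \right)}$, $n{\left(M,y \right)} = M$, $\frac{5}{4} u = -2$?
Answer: $\sqrt{58 + 4 i \sqrt{1394}} \approx 10.445 + 7.1489 i$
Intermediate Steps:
$u = - \frac{8}{5}$ ($u = \frac{4}{5} \left(-2\right) = - \frac{8}{5} \approx -1.6$)
$L{\left(b,o \right)} = 29$ ($L{\left(b,o \right)} = 4 + 25 = 29$)
$h = 61$ ($h = 36 \cdot 1 + \left(-5\right)^{2} = 36 + 25 = 61$)
$B = -3 + 4 i \sqrt{1394}$ ($B = -3 + \sqrt{-23464 + 29 \cdot 40} = -3 + \sqrt{-23464 + 1160} = -3 + \sqrt{-22304} = -3 + 4 i \sqrt{1394} \approx -3.0 + 149.35 i$)
$\sqrt{B + h} = \sqrt{\left(-3 + 4 i \sqrt{1394}\right) + 61} = \sqrt{58 + 4 i \sqrt{1394}}$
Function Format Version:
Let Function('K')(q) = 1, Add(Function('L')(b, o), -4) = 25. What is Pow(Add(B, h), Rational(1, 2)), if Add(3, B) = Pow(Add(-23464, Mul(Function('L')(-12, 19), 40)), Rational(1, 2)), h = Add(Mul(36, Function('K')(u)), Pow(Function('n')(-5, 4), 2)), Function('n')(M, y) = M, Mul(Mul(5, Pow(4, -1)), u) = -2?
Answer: Pow(Add(58, Mul(4, I, Pow(1394, Rational(1, 2)))), Rational(1, 2)) ≈ Add(10.445, Mul(7.1489, I))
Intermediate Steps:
u = Rational(-8, 5) (u = Mul(Rational(4, 5), -2) = Rational(-8, 5) ≈ -1.6000)
Function('L')(b, o) = 29 (Function('L')(b, o) = Add(4, 25) = 29)
h = 61 (h = Add(Mul(36, 1), Pow(-5, 2)) = Add(36, 25) = 61)
B = Add(-3, Mul(4, I, Pow(1394, Rational(1, 2)))) (B = Add(-3, Pow(Add(-23464, Mul(29, 40)), Rational(1, 2))) = Add(-3, Pow(Add(-23464, 1160), Rational(1, 2))) = Add(-3, Pow(-22304, Rational(1, 2))) = Add(-3, Mul(4, I, Pow(1394, Rational(1, 2)))) ≈ Add(-3.0000, Mul(149.35, I)))
Pow(Add(B, h), Rational(1, 2)) = Pow(Add(Add(-3, Mul(4, I, Pow(1394, Rational(1, 2)))), 61), Rational(1, 2)) = Pow(Add(58, Mul(4, I, Pow(1394, Rational(1, 2)))), Rational(1, 2))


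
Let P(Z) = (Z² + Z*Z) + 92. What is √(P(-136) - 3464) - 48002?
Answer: -48002 + 82*√5 ≈ -47819.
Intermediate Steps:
P(Z) = 92 + 2*Z² (P(Z) = (Z² + Z²) + 92 = 2*Z² + 92 = 92 + 2*Z²)
√(P(-136) - 3464) - 48002 = √((92 + 2*(-136)²) - 3464) - 48002 = √((92 + 2*18496) - 3464) - 48002 = √((92 + 36992) - 3464) - 48002 = √(37084 - 3464) - 48002 = √33620 - 48002 = 82*√5 - 48002 = -48002 + 82*√5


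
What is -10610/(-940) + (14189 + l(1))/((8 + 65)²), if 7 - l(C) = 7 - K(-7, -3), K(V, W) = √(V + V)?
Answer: 6987835/500926 + I*√14/5329 ≈ 13.95 + 0.00070213*I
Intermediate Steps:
K(V, W) = √2*√V (K(V, W) = √(2*V) = √2*√V)
l(C) = I*√14 (l(C) = 7 - (7 - √2*√(-7)) = 7 - (7 - √2*I*√7) = 7 - (7 - I*√14) = 7 + (-7 + I*√14) = I*√14)
-10610/(-940) + (14189 + l(1))/((8 + 65)²) = -10610/(-940) + (14189 + I*√14)/((8 + 65)²) = -10610*(-1/940) + (14189 + I*√14)/(73²) = 1061/94 + (14189 + I*√14)/5329 = 1061/94 + (14189 + I*√14)*(1/5329) = 1061/94 + (14189/5329 + I*√14/5329) = 6987835/500926 + I*√14/5329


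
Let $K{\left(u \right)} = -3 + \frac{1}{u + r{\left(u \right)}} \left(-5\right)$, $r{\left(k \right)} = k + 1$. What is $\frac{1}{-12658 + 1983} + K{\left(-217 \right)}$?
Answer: $- \frac{13813883}{4622275} \approx -2.9885$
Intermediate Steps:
$r{\left(k \right)} = 1 + k$
$K{\left(u \right)} = -3 - \frac{5}{1 + 2 u}$ ($K{\left(u \right)} = -3 + \frac{1}{u + \left(1 + u\right)} \left(-5\right) = -3 + \frac{1}{1 + 2 u} \left(-5\right) = -3 - \frac{5}{1 + 2 u}$)
$\frac{1}{-12658 + 1983} + K{\left(-217 \right)} = \frac{1}{-12658 + 1983} + \frac{2 \left(-4 - -651\right)}{1 + 2 \left(-217\right)} = \frac{1}{-10675} + \frac{2 \left(-4 + 651\right)}{1 - 434} = - \frac{1}{10675} + 2 \frac{1}{-433} \cdot 647 = - \frac{1}{10675} + 2 \left(- \frac{1}{433}\right) 647 = - \frac{1}{10675} - \frac{1294}{433} = - \frac{13813883}{4622275}$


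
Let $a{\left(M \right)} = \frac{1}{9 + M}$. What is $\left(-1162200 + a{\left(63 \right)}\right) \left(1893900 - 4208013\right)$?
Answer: $\frac{64547090315029}{24} \approx 2.6895 \cdot 10^{12}$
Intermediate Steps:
$\left(-1162200 + a{\left(63 \right)}\right) \left(1893900 - 4208013\right) = \left(-1162200 + \frac{1}{9 + 63}\right) \left(1893900 - 4208013\right) = \left(-1162200 + \frac{1}{72}\right) \left(-2314113\right) = \left(- \frac{83678399}{72}\right) \left(-2314113\right) = \frac{64547090315029}{24}$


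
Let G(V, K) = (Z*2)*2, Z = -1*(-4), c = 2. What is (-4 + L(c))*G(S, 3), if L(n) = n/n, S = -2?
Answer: -48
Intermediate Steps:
Z = 4
L(n) = 1
G(V, K) = 16 (G(V, K) = (4*2)*2 = 8*2 = 16)
(-4 + L(c))*G(S, 3) = (-4 + 1)*16 = -3*16 = -48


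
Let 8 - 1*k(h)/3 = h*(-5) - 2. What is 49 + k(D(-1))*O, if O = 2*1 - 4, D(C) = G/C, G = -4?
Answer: -131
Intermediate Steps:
D(C) = -4/C
O = -2 (O = 2 - 4 = -2)
k(h) = 30 + 15*h (k(h) = 24 - 3*(h*(-5) - 2) = 24 - 3*(-5*h - 2) = 24 - 3*(-2 - 5*h) = 24 + (6 + 15*h) = 30 + 15*h)
49 + k(D(-1))*O = 49 + (30 + 15*(-4/(-1)))*(-2) = 49 + (30 + 15*(-4*(-1)))*(-2) = 49 + (30 + 15*4)*(-2) = 49 + (30 + 60)*(-2) = 49 + 90*(-2) = 49 - 180 = -131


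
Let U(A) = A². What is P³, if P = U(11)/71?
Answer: 1771561/357911 ≈ 4.9497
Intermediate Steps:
P = 121/71 (P = 11²/71 = 121*(1/71) = 121/71 ≈ 1.7042)
P³ = (121/71)³ = 1771561/357911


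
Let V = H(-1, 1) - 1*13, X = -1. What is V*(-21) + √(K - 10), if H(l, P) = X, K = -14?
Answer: 294 + 2*I*√6 ≈ 294.0 + 4.899*I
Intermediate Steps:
H(l, P) = -1
V = -14 (V = -1 - 1*13 = -1 - 13 = -14)
V*(-21) + √(K - 10) = -14*(-21) + √(-14 - 10) = 294 + √(-24) = 294 + 2*I*√6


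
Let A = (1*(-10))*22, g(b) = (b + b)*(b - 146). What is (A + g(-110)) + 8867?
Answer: 64967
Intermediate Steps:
g(b) = 2*b*(-146 + b) (g(b) = (2*b)*(-146 + b) = 2*b*(-146 + b))
A = -220 (A = -10*22 = -220)
(A + g(-110)) + 8867 = (-220 + 2*(-110)*(-146 - 110)) + 8867 = (-220 + 2*(-110)*(-256)) + 8867 = (-220 + 56320) + 8867 = 56100 + 8867 = 64967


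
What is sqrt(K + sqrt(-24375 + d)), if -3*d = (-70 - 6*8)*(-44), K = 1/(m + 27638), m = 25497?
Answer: sqrt(478215 + 8469984675*I*sqrt(234951))/159405 ≈ 8.9881 + 8.9881*I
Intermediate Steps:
K = 1/53135 (K = 1/(25497 + 27638) = 1/53135 ≈ 1.8820e-5)
d = -5192/3 (d = -(-70 - 6*8)*(-44)/3 = -(-70 - 48)*(-44)/3 = -(-118)*(-44)/3 = -1/3*5192 = -5192/3 ≈ -1730.7)
sqrt(K + sqrt(-24375 + d)) = sqrt(1/53135 + sqrt(-24375 - 5192/3)) = sqrt(1/53135 + sqrt(-78317/3)) = sqrt(1/53135 + I*sqrt(234951)/3)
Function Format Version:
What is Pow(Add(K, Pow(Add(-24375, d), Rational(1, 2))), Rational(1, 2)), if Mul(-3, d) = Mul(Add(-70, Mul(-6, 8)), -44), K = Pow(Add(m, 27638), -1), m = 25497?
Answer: Mul(Rational(1, 159405), Pow(Add(478215, Mul(8469984675, I, Pow(234951, Rational(1, 2)))), Rational(1, 2))) ≈ Add(8.9881, Mul(8.9881, I))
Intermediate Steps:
K = Rational(1, 53135) (K = Pow(Add(25497, 27638), -1) = Pow(53135, -1) = Rational(1, 53135) ≈ 1.8820e-5)
d = Rational(-5192, 3) (d = Mul(Rational(-1, 3), Mul(Add(-70, Mul(-6, 8)), -44)) = Mul(Rational(-1, 3), Mul(Add(-70, -48), -44)) = Mul(Rational(-1, 3), Mul(-118, -44)) = Mul(Rational(-1, 3), 5192) = Rational(-5192, 3) ≈ -1730.7)
Pow(Add(K, Pow(Add(-24375, d), Rational(1, 2))), Rational(1, 2)) = Pow(Add(Rational(1, 53135), Pow(Add(-24375, Rational(-5192, 3)), Rational(1, 2))), Rational(1, 2)) = Pow(Add(Rational(1, 53135), Pow(Rational(-78317, 3), Rational(1, 2))), Rational(1, 2)) = Pow(Add(Rational(1, 53135), Mul(Rational(1, 3), I, Pow(234951, Rational(1, 2)))), Rational(1, 2))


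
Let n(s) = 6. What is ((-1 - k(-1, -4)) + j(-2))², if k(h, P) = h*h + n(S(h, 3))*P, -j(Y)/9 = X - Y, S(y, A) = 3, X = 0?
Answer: 16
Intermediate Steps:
j(Y) = 9*Y (j(Y) = -9*(0 - Y) = -(-9)*Y = 9*Y)
k(h, P) = h² + 6*P (k(h, P) = h*h + 6*P = h² + 6*P)
((-1 - k(-1, -4)) + j(-2))² = ((-1 - ((-1)² + 6*(-4))) + 9*(-2))² = ((-1 - (1 - 24)) - 18)² = ((-1 - 1*(-23)) - 18)² = ((-1 + 23) - 18)² = (22 - 18)² = 4² = 16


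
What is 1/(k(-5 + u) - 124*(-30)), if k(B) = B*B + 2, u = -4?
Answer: 1/3803 ≈ 0.00026295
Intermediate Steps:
k(B) = 2 + B² (k(B) = B² + 2 = 2 + B²)
1/(k(-5 + u) - 124*(-30)) = 1/((2 + (-5 - 4)²) - 124*(-30)) = 1/((2 + (-9)²) + 3720) = 1/((2 + 81) + 3720) = 1/(83 + 3720) = 1/3803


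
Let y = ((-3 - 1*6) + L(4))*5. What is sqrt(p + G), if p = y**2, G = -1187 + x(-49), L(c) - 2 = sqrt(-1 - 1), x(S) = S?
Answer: sqrt(-61 - 350*I*sqrt(2)) ≈ 14.794 - 16.729*I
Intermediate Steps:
L(c) = 2 + I*sqrt(2) (L(c) = 2 + sqrt(-1 - 1) = 2 + sqrt(-2) = 2 + I*sqrt(2))
G = -1236 (G = -1187 - 49 = -1236)
y = -35 + 5*I*sqrt(2) (y = ((-3 - 1*6) + (2 + I*sqrt(2)))*5 = ((-3 - 6) + (2 + I*sqrt(2)))*5 = (-9 + (2 + I*sqrt(2)))*5 = (-7 + I*sqrt(2))*5 = -35 + 5*I*sqrt(2) ≈ -35.0 + 7.0711*I)
p = (-35 + 5*I*sqrt(2))**2 ≈ 1175.0 - 494.97*I
sqrt(p + G) = sqrt((1175 - 350*I*sqrt(2)) - 1236) = sqrt(-61 - 350*I*sqrt(2))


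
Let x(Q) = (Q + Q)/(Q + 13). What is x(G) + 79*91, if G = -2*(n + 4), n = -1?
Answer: 50311/7 ≈ 7187.3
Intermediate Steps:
G = -6 (G = -2*(-1 + 4) = -2*3 = -6)
x(Q) = 2*Q/(13 + Q) (x(Q) = (2*Q)/(13 + Q) = 2*Q/(13 + Q))
x(G) + 79*91 = 2*(-6)/(13 - 6) + 79*91 = 2*(-6)/7 + 7189 = 2*(-6)*(1/7) + 7189 = -12/7 + 7189 = 50311/7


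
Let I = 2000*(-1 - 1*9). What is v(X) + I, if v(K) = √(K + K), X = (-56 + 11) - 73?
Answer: -20000 + 2*I*√59 ≈ -20000.0 + 15.362*I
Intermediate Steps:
I = -20000 (I = 2000*(-1 - 9) = 2000*(-10) = -20000)
X = -118 (X = -45 - 73 = -118)
v(K) = √2*√K (v(K) = √(2*K) = √2*√K)
v(X) + I = √2*√(-118) - 20000 = √2*(I*√118) - 20000 = 2*I*√59 - 20000 = -20000 + 2*I*√59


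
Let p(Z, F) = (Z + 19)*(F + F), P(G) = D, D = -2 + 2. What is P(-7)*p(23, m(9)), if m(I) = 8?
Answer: 0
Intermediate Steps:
D = 0
P(G) = 0
p(Z, F) = 2*F*(19 + Z) (p(Z, F) = (19 + Z)*(2*F) = 2*F*(19 + Z))
P(-7)*p(23, m(9)) = 0*(2*8*(19 + 23)) = 0*(2*8*42) = 0*672 = 0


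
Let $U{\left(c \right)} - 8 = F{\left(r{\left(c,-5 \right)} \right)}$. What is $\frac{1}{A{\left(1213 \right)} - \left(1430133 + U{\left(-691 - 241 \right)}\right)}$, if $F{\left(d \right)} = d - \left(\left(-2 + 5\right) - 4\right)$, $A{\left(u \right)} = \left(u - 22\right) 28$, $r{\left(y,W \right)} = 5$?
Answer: $- \frac{1}{1396799} \approx -7.1592 \cdot 10^{-7}$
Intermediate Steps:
$A{\left(u \right)} = -616 + 28 u$ ($A{\left(u \right)} = \left(-22 + u\right) 28 = -616 + 28 u$)
$F{\left(d \right)} = 1 + d$ ($F{\left(d \right)} = d - \left(3 - 4\right) = d - -1 = d + 1 = 1 + d$)
$U{\left(c \right)} = 14$ ($U{\left(c \right)} = 8 + \left(1 + 5\right) = 8 + 6 = 14$)
$\frac{1}{A{\left(1213 \right)} - \left(1430133 + U{\left(-691 - 241 \right)}\right)} = \frac{1}{\left(-616 + 28 \cdot 1213\right) - 1430147} = \frac{1}{\left(-616 + 33964\right) - 1430147} = \frac{1}{33348 - 1430147} = \frac{1}{-1396799} = - \frac{1}{1396799}$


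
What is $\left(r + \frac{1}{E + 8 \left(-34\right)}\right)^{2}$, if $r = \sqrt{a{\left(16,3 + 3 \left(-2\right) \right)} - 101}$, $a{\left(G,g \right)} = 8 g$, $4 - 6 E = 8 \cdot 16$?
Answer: $\frac{\left(3 - 4390 i \sqrt{5}\right)^{2}}{770884} \approx -125.0 - 0.076403 i$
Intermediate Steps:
$E = - \frac{62}{3}$ ($E = \frac{2}{3} - \frac{8 \cdot 16}{6} = \frac{2}{3} - \frac{64}{3} = - \frac{62}{3} \approx -20.667$)
$r = 5 i \sqrt{5}$ ($r = \sqrt{8 \left(3 + 3 \left(-2\right)\right) - 101} = \sqrt{8 \left(3 - 6\right) - 101} = \sqrt{8 \left(-3\right) - 101} = \sqrt{-24 - 101} = \sqrt{-125} = 5 i \sqrt{5} \approx 11.18 i$)
$\left(r + \frac{1}{E + 8 \left(-34\right)}\right)^{2} = \left(5 i \sqrt{5} + \frac{1}{- \frac{62}{3} + 8 \left(-34\right)}\right)^{2} = \left(5 i \sqrt{5} + \frac{1}{- \frac{62}{3} - 272}\right)^{2} = \left(5 i \sqrt{5} + \frac{1}{- \frac{878}{3}}\right)^{2} = \left(5 i \sqrt{5} - \frac{3}{878}\right)^{2} = \left(- \frac{3}{878} + 5 i \sqrt{5}\right)^{2}$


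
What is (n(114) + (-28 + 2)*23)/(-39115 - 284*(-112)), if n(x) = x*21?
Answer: -1796/7307 ≈ -0.24579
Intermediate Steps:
n(x) = 21*x
(n(114) + (-28 + 2)*23)/(-39115 - 284*(-112)) = (21*114 + (-28 + 2)*23)/(-39115 - 284*(-112)) = (2394 - 26*23)/(-39115 + 31808) = (2394 - 598)/(-7307) = 1796*(-1/7307) = -1796/7307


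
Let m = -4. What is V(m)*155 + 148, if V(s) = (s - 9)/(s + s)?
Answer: 3199/8 ≈ 399.88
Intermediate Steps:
V(s) = (-9 + s)/(2*s) (V(s) = (-9 + s)/((2*s)) = (-9 + s)*(1/(2*s)) = (-9 + s)/(2*s))
V(m)*155 + 148 = ((1/2)*(-9 - 4)/(-4))*155 + 148 = ((1/2)*(-1/4)*(-13))*155 + 148 = (13/8)*155 + 148 = 2015/8 + 148 = 3199/8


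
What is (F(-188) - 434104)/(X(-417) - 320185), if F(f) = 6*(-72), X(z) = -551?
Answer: 54317/40092 ≈ 1.3548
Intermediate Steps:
F(f) = -432
(F(-188) - 434104)/(X(-417) - 320185) = (-432 - 434104)/(-551 - 320185) = -434536/(-320736) = -434536*(-1/320736) = 54317/40092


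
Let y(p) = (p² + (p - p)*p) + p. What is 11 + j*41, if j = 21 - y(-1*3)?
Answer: 626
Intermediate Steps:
y(p) = p + p² (y(p) = (p² + 0*p) + p = (p² + 0) + p = p² + p = p + p²)
j = 15 (j = 21 - (-1*3)*(1 - 1*3) = 21 - (-3)*(1 - 3) = 21 - (-3)*(-2) = 21 - 1*6 = 21 - 6 = 15)
11 + j*41 = 11 + 15*41 = 11 + 615 = 626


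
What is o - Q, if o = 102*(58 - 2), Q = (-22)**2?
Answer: 5228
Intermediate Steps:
Q = 484
o = 5712 (o = 102*56 = 5712)
o - Q = 5712 - 1*484 = 5712 - 484 = 5228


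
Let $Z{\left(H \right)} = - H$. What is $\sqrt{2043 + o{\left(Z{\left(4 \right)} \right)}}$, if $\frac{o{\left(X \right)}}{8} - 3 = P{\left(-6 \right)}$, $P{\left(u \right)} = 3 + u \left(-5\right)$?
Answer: $3 \sqrt{259} \approx 48.28$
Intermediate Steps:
$P{\left(u \right)} = 3 - 5 u$
$o{\left(X \right)} = 288$ ($o{\left(X \right)} = 24 + 8 \left(3 - -30\right) = 24 + 8 \left(3 + 30\right) = 24 + 8 \cdot 33 = 24 + 264 = 288$)
$\sqrt{2043 + o{\left(Z{\left(4 \right)} \right)}} = \sqrt{2043 + 288} = \sqrt{2331} = 3 \sqrt{259}$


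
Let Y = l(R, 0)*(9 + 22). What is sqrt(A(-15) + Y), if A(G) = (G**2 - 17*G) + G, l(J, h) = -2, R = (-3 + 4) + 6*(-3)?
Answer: sqrt(403) ≈ 20.075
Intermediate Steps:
R = -17 (R = 1 - 18 = -17)
A(G) = G**2 - 16*G
Y = -62 (Y = -2*(9 + 22) = -2*31 = -62)
sqrt(A(-15) + Y) = sqrt(-15*(-16 - 15) - 62) = sqrt(-15*(-31) - 62) = sqrt(465 - 62) = sqrt(403)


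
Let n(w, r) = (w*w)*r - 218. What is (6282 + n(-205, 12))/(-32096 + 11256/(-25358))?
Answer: -1617726289/101737703 ≈ -15.901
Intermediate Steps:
n(w, r) = -218 + r*w² (n(w, r) = w²*r - 218 = r*w² - 218 = -218 + r*w²)
(6282 + n(-205, 12))/(-32096 + 11256/(-25358)) = (6282 + (-218 + 12*(-205)²))/(-32096 + 11256/(-25358)) = (6282 + (-218 + 12*42025))/(-32096 + 11256*(-1/25358)) = (6282 + (-218 + 504300))/(-32096 - 5628/12679) = (6282 + 504082)/(-406950812/12679) = 510364*(-12679/406950812) = -1617726289/101737703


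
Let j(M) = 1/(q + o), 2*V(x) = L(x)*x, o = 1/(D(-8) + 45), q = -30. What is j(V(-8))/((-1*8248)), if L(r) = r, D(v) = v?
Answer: 37/9147032 ≈ 4.0450e-6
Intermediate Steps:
o = 1/37 (o = 1/(-8 + 45) = 1/37 ≈ 0.027027)
V(x) = x²/2 (V(x) = (x*x)/2 = x²/2)
j(M) = -37/1109 (j(M) = 1/(-30 + 1/37) = 1/(-1109/37) = -37/1109)
j(V(-8))/((-1*8248)) = -37/(1109*((-1*8248))) = -37/1109/(-8248) = -37/1109*(-1/8248) = 37/9147032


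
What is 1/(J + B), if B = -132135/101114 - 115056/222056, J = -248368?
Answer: -2806621298/697080040434407 ≈ -4.0263e-6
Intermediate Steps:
B = -5121892743/2806621298 (B = -132135*1/101114 - 115056*1/222056 = -132135/101114 - 14382/27757 = -5121892743/2806621298 ≈ -1.8249)
1/(J + B) = 1/(-248368 - 5121892743/2806621298) = 1/(-697080040434407/2806621298) = -2806621298/697080040434407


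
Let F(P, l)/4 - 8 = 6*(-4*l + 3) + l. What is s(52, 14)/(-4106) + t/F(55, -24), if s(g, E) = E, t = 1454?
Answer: 1484439/2373268 ≈ 0.62548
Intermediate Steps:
F(P, l) = 104 - 92*l (F(P, l) = 32 + 4*(6*(-4*l + 3) + l) = 32 + 4*(6*(3 - 4*l) + l) = 32 + 4*((18 - 24*l) + l) = 32 + 4*(18 - 23*l) = 32 + (72 - 92*l) = 104 - 92*l)
s(52, 14)/(-4106) + t/F(55, -24) = 14/(-4106) + 1454/(104 - 92*(-24)) = 14*(-1/4106) + 1454/(104 + 2208) = -7/2053 + 1454/2312 = -7/2053 + 1454*(1/2312) = -7/2053 + 727/1156 = 1484439/2373268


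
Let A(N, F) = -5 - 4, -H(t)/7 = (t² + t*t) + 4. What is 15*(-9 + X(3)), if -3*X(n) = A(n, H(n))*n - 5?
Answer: 25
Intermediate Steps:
H(t) = -28 - 14*t² (H(t) = -7*((t² + t*t) + 4) = -7*((t² + t²) + 4) = -7*(2*t² + 4) = -7*(4 + 2*t²) = -28 - 14*t²)
A(N, F) = -9
X(n) = 5/3 + 3*n (X(n) = -(-9*n - 5)/3 = -(-5 - 9*n)/3 = 5/3 + 3*n)
15*(-9 + X(3)) = 15*(-9 + (5/3 + 3*3)) = 15*(-9 + (5/3 + 9)) = 15*(-9 + 32/3) = 15*(5/3) = 25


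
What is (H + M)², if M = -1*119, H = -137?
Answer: 65536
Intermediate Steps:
M = -119
(H + M)² = (-137 - 119)² = (-256)² = 65536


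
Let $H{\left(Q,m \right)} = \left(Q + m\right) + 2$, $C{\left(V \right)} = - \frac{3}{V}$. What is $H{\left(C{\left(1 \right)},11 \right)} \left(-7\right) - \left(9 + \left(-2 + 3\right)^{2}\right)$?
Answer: $-80$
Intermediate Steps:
$H{\left(Q,m \right)} = 2 + Q + m$
$H{\left(C{\left(1 \right)},11 \right)} \left(-7\right) - \left(9 + \left(-2 + 3\right)^{2}\right) = \left(2 - \frac{3}{1} + 11\right) \left(-7\right) - \left(9 + \left(-2 + 3\right)^{2}\right) = \left(2 - 3 + 11\right) \left(-7\right) - 10 = 10 \left(-7\right) - 10 = -70 - 10 = -80$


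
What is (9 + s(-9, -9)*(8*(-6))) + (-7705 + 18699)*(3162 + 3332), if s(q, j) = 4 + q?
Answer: 71395285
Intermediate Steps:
(9 + s(-9, -9)*(8*(-6))) + (-7705 + 18699)*(3162 + 3332) = (9 + (4 - 9)*(8*(-6))) + (-7705 + 18699)*(3162 + 3332) = (9 - 5*(-48)) + 10994*6494 = (9 + 240) + 71395036 = 249 + 71395036 = 71395285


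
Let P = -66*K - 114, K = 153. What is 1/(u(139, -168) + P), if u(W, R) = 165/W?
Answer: -139/1419303 ≈ -9.7935e-5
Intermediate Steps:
P = -10212 (P = -66*153 - 114 = -10098 - 114 = -10212)
1/(u(139, -168) + P) = 1/(165/139 - 10212) = 1/(-1419303/139) = -139/1419303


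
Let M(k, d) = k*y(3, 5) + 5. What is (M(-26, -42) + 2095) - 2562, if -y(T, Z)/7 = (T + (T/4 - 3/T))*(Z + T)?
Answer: 3542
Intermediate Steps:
y(T, Z) = -7*(T + Z)*(-3/T + 5*T/4) (y(T, Z) = -7*(T + (T/4 - 3/T))*(Z + T) = -7*(T + (T*(¼) - 3/T))*(T + Z) = -7*(T + (T/4 - 3/T))*(T + Z) = -7*(T + (-3/T + T/4))*(T + Z) = -7*(-3/T + 5*T/4)*(T + Z) = -7*(T + Z)*(-3/T + 5*T/4))
M(k, d) = 5 - 154*k (M(k, d) = k*(21 - 35/4*3² + 21*5/3 - 35/4*3*5) + 5 = k*(21 - 35/4*9 + 21*5*(⅓) - 525/4) + 5 = k*(21 - 315/4 + 35 - 525/4) + 5 = k*(-154) + 5 = -154*k + 5 = 5 - 154*k)
(M(-26, -42) + 2095) - 2562 = ((5 - 154*(-26)) + 2095) - 2562 = ((5 + 4004) + 2095) - 2562 = (4009 + 2095) - 2562 = 6104 - 2562 = 3542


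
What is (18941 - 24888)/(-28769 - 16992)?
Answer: 5947/45761 ≈ 0.12996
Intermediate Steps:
(18941 - 24888)/(-28769 - 16992) = -5947/(-45761) = -5947*(-1/45761) = 5947/45761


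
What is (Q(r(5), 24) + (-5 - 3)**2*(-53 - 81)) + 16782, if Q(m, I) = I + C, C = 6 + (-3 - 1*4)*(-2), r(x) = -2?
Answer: 8250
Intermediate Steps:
C = 20 (C = 6 + (-3 - 4)*(-2) = 6 - 7*(-2) = 6 + 14 = 20)
Q(m, I) = 20 + I (Q(m, I) = I + 20 = 20 + I)
(Q(r(5), 24) + (-5 - 3)**2*(-53 - 81)) + 16782 = ((20 + 24) + (-5 - 3)**2*(-53 - 81)) + 16782 = (44 + (-8)**2*(-134)) + 16782 = (44 + 64*(-134)) + 16782 = (44 - 8576) + 16782 = -8532 + 16782 = 8250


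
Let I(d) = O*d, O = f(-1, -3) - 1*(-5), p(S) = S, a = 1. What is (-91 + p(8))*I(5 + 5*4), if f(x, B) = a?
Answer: -12450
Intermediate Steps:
f(x, B) = 1
O = 6 (O = 1 - 1*(-5) = 1 + 5 = 6)
I(d) = 6*d
(-91 + p(8))*I(5 + 5*4) = (-91 + 8)*(6*(5 + 5*4)) = -498*(5 + 20) = -498*25 = -83*150 = -12450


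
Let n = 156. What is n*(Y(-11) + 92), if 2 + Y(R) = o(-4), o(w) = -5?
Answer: 13260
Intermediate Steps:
Y(R) = -7 (Y(R) = -2 - 5 = -7)
n*(Y(-11) + 92) = 156*(-7 + 92) = 156*85 = 13260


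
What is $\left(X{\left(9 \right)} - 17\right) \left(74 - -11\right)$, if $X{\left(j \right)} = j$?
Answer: $-680$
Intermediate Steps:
$\left(X{\left(9 \right)} - 17\right) \left(74 - -11\right) = \left(9 - 17\right) \left(74 - -11\right) = - 8 \left(74 + 11\right) = \left(-8\right) 85 = -680$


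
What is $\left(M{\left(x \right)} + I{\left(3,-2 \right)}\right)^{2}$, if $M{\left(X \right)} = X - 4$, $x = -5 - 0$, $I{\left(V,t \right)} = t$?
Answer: $121$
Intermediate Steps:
$x = -5$ ($x = -5 + 0 = -5$)
$M{\left(X \right)} = -4 + X$
$\left(M{\left(x \right)} + I{\left(3,-2 \right)}\right)^{2} = \left(\left(-4 - 5\right) - 2\right)^{2} = \left(-9 - 2\right)^{2} = \left(-11\right)^{2} = 121$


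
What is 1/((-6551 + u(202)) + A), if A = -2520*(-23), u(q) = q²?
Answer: 1/92213 ≈ 1.0844e-5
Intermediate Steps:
A = 57960
1/((-6551 + u(202)) + A) = 1/((-6551 + 202²) + 57960) = 1/((-6551 + 40804) + 57960) = 1/(34253 + 57960) = 1/92213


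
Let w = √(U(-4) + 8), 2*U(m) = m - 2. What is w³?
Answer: 5*√5 ≈ 11.180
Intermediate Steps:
U(m) = -1 + m/2 (U(m) = (m - 2)/2 = (-2 + m)/2 = -1 + m/2)
w = √5 (w = √((-1 + (½)*(-4)) + 8) = √((-1 - 2) + 8) = √(-3 + 8) = √5 ≈ 2.2361)
w³ = (√5)³ = 5*√5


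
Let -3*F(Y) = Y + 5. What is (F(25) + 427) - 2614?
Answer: -2197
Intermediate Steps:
F(Y) = -5/3 - Y/3 (F(Y) = -(Y + 5)/3 = -(5 + Y)/3 = -5/3 - Y/3)
(F(25) + 427) - 2614 = ((-5/3 - ⅓*25) + 427) - 2614 = ((-5/3 - 25/3) + 427) - 2614 = (-10 + 427) - 2614 = 417 - 2614 = -2197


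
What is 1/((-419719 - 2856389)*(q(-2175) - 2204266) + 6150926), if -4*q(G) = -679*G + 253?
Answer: 1/8431186390760 ≈ 1.1861e-13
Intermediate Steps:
q(G) = -253/4 + 679*G/4 (q(G) = -(-679*G + 253)/4 = -(253 - 679*G)/4 = -253/4 + 679*G/4)
1/((-419719 - 2856389)*(q(-2175) - 2204266) + 6150926) = 1/((-419719 - 2856389)*((-253/4 + (679/4)*(-2175)) - 2204266) + 6150926) = 1/(-3276108*((-253/4 - 1476825/4) - 2204266) + 6150926) = 1/(-3276108*(-738539/2 - 2204266) + 6150926) = 1/(-3276108*(-5147071/2) + 6150926) = 1/(8431180239834 + 6150926) = 1/8431186390760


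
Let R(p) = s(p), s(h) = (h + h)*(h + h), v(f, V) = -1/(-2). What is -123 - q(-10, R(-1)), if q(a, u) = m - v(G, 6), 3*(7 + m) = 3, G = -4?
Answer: -233/2 ≈ -116.50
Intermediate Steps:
v(f, V) = 1/2 (v(f, V) = -1*(-1/2) = 1/2)
s(h) = 4*h**2 (s(h) = (2*h)*(2*h) = 4*h**2)
m = -6 (m = -7 + (1/3)*3 = -7 + 1 = -6)
R(p) = 4*p**2
q(a, u) = -13/2 (q(a, u) = -6 - 1*1/2 = -6 - 1/2 = -13/2)
-123 - q(-10, R(-1)) = -123 - 1*(-13/2) = -123 + 13/2 = -233/2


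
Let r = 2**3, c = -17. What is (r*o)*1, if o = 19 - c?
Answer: 288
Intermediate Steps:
o = 36 (o = 19 - 1*(-17) = 19 + 17 = 36)
r = 8
(r*o)*1 = (8*36)*1 = 288*1 = 288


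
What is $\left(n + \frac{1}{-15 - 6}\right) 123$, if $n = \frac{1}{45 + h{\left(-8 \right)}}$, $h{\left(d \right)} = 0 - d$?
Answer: $- \frac{1312}{371} \approx -3.5364$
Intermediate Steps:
$h{\left(d \right)} = - d$
$n = \frac{1}{53}$ ($n = \frac{1}{45 - -8} = \frac{1}{45 + 8} = \frac{1}{53} \approx 0.018868$)
$\left(n + \frac{1}{-15 - 6}\right) 123 = \left(\frac{1}{53} + \frac{1}{-15 - 6}\right) 123 = \left(\frac{1}{53} + \frac{1}{-21}\right) 123 = \left(\frac{1}{53} - \frac{1}{21}\right) 123 = \left(- \frac{32}{1113}\right) 123 = - \frac{1312}{371}$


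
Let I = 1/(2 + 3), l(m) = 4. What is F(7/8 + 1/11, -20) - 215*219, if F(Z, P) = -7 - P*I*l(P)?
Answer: -47076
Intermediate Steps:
I = ⅕ (I = 1/5 = ⅕ ≈ 0.20000)
F(Z, P) = -7 - 4*P/5 (F(Z, P) = -7 - P*(⅕)*4 = -7 - P/5*4 = -7 - 4*P/5)
F(7/8 + 1/11, -20) - 215*219 = (-7 - ⅘*(-20)) - 215*219 = (-7 + 16) - 47085 = 9 - 47085 = -47076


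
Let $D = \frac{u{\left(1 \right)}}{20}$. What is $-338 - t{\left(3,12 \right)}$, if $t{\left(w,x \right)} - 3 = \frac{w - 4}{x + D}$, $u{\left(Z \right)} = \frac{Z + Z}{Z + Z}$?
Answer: $- \frac{82161}{241} \approx -340.92$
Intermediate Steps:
$u{\left(Z \right)} = 1$ ($u{\left(Z \right)} = \frac{2 Z}{2 Z} = 2 Z \frac{1}{2 Z} = 1$)
$D = \frac{1}{20}$ ($D = 1 \cdot \frac{1}{20} = \frac{1}{20} \approx 0.05$)
$t{\left(w,x \right)} = 3 + \frac{-4 + w}{\frac{1}{20} + x}$ ($t{\left(w,x \right)} = 3 + \frac{w - 4}{x + \frac{1}{20}} = 3 + \frac{-4 + w}{\frac{1}{20} + x}$)
$-338 - t{\left(3,12 \right)} = -338 - \frac{-77 + 20 \cdot 3 + 60 \cdot 12}{1 + 20 \cdot 12} = -338 - \frac{-77 + 60 + 720}{1 + 240} = -338 - \frac{1}{241} \cdot 703 = -338 - \frac{703}{241} = - \frac{82161}{241}$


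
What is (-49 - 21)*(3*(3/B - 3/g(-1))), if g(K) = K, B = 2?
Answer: -945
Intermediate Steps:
(-49 - 21)*(3*(3/B - 3/g(-1))) = (-49 - 21)*(3*(3/2 - 3/(-1))) = -210*(3*(½) - 3*(-1)) = -210*(3/2 + 3) = -210*9/2 = -70*27/2 = -945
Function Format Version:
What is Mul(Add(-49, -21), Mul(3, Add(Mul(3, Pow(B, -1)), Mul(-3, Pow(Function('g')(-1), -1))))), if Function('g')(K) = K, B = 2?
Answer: -945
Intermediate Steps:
Mul(Add(-49, -21), Mul(3, Add(Mul(3, Pow(B, -1)), Mul(-3, Pow(Function('g')(-1), -1))))) = Mul(Add(-49, -21), Mul(3, Add(Mul(3, Pow(2, -1)), Mul(-3, Pow(-1, -1))))) = Mul(-70, Mul(3, Add(Mul(3, Rational(1, 2)), Mul(-3, -1)))) = Mul(-70, Mul(3, Add(Rational(3, 2), 3))) = Mul(-70, Mul(3, Rational(9, 2))) = Mul(-70, Rational(27, 2)) = -945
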